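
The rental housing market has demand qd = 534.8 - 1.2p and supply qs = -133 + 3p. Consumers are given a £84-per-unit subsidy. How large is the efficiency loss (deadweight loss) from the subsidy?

Deadweight loss = £3024

Pre-subsidy: 534.8 - 1.2p = -133 + 3p gives p* = 159, q* = 344.
With the rebate, buyers effectively pay pb = ps − 84, where ps is the price sellers receive.
Demand in terms of ps becomes qd = 534.8 − 1.2(ps − 84) = 635.6 - 1.2ps. Setting this equal to supply: 635.6 - 1.2ps = -133 + 3ps, so ps = 183.
Buyers pay pb = 183 − 84 = 99; q' = -133 + 3·183 = 416.
The subsidy expands output by 416 − 344 = 72 past the efficient level; on those units the gap between marginal cost and willingness to pay runs from 0 up to 84.
DWL = ½ × 84 × 72 = 3024.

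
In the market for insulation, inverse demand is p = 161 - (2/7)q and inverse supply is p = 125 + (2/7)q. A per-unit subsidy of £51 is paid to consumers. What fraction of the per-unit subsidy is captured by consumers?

Consumer share = 0.5

Pre-subsidy: 161 - (2/7)q = 125 + (2/7)q gives q* = 63 and p* = 143.
With the rebate, buyers effectively pay pb = ps − 51, where ps is the price sellers receive.
On the curves, pb = 161 - (2/7)q and ps = 125 + (2/7)q; the wedge ps − pb = 51 gives 125 + (2/7)q − (161 - (2/7)q) = 51, so q' = 152.25.
Then pb = 161 − (2/7)·152.25 = 117.5 and ps = 125 + (2/7)·152.25 = 168.5.
Buyers' price falls by p* − pb = 143 − 117.5 = 25.5; sellers' price rises by ps − p* = 168.5 − 143 = 25.5.
So consumers capture 25.5/51 = 0.5 of each unit of subsidy.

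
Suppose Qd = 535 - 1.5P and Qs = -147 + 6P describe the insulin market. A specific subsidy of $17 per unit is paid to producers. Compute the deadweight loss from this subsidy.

Pre-subsidy: 535 - 1.5P = -147 + 6P gives P* = 1364/15, Q* = 398.6.
With the subsidy, sellers receive Ps = Pb + 17 for each unit, where Pb is the price buyers pay.
Supply in terms of Pb becomes Qs = -147 + 6(Pb + 17) = -45 + 6Pb. Setting this equal to demand: 535 - 1.5Pb = -45 + 6Pb, so Pb = 232/3.
Sellers receive Ps = 232/3 + 17 = 283/3; Q' = 535 − 1.5·(232/3) = 419.
The subsidy expands output by 419 − 398.6 = 20.4 past the efficient level; on those units the gap between marginal cost and willingness to pay runs from 0 up to 17.
DWL = ½ × 17 × 20.4 = 173.4.

Deadweight loss = $173.4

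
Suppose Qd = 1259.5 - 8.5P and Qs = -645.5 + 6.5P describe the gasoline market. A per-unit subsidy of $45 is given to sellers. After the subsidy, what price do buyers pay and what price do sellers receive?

Pre-subsidy: 1259.5 - 8.5P = -645.5 + 6.5P gives P* = 127, Q* = 180.
With the subsidy, sellers receive Ps = Pb + 45 for each unit, where Pb is the price buyers pay.
Supply in terms of Pb becomes Qs = -645.5 + 6.5(Pb + 45) = -353 + 6.5Pb. Setting this equal to demand: 1259.5 - 8.5Pb = -353 + 6.5Pb, so Pb = 107.5.
Sellers receive Ps = 107.5 + 45 = 152.5; Q' = 1259.5 − 8.5·107.5 = 345.75.

Buyers pay $107.5; sellers receive $152.5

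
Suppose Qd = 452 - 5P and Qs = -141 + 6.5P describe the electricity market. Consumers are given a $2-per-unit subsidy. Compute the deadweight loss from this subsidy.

Pre-subsidy: 452 - 5P = -141 + 6.5P gives P* = 1186/23, Q* = 4466/23.
With the rebate, buyers effectively pay Pb = Ps − 2, where Ps is the price sellers receive.
Demand in terms of Ps becomes Qd = 452 − 5(Ps − 2) = 462 - 5Ps. Setting this equal to supply: 462 - 5Ps = -141 + 6.5Ps, so Ps = 1206/23.
Buyers pay Pb = 1206/23 − 2 = 1160/23; Q' = -141 + 6.5·(1206/23) = 4596/23.
The subsidy expands output by 4596/23 − 4466/23 = 130/23 past the efficient level; on those units the gap between marginal cost and willingness to pay runs from 0 up to 2.
DWL = ½ × 2 × 130/23 = 130/23.

Deadweight loss = 130/23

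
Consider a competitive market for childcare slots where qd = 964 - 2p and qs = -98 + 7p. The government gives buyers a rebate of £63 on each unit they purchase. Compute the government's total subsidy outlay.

Government cost = £52038

Pre-subsidy: 964 - 2p = -98 + 7p gives p* = 118, q* = 728.
With the rebate, buyers effectively pay pb = ps − 63, where ps is the price sellers receive.
Demand in terms of ps becomes qd = 964 − 2(ps − 63) = 1090 - 2ps. Setting this equal to supply: 1090 - 2ps = -98 + 7ps, so ps = 132.
Buyers pay pb = 132 − 63 = 69; q' = -98 + 7·132 = 826.
Government outlay = subsidy × quantity = 63 × 826 = 52038.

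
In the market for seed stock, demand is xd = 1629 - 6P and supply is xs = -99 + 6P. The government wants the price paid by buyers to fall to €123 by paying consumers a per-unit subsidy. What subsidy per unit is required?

Required subsidy s = €42 per unit

At a buyer price of 123, quantity demanded is 1629 − 6·123 = 891.
Sellers supply 891 only when they receive Ps with -99 + 6·Ps = 891, i.e. Ps = 165.
s = Ps − Pb = 165 − 123 = 42.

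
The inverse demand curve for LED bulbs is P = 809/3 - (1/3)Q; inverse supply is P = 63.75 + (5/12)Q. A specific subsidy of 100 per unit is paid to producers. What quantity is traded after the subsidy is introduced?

Q' = 3671/9

Pre-subsidy: 809/3 - (1/3)Q = 63.75 + (5/12)Q gives Q* = 2471/9 and P* = 4810/27.
With the subsidy, sellers receive Ps = Pb + 100 for each unit, where Pb is the price buyers pay.
On the curves, Pb = 809/3 - (1/3)Q and Ps = 63.75 + (5/12)Q; the wedge Ps − Pb = 100 gives 63.75 + (5/12)Q − (809/3 - (1/3)Q) = 100, so Q' = 3671/9.
Then Pb = 809/3 − (1/3)·(3671/9) = 3610/27 and Ps = 63.75 + (5/12)·(3671/9) = 6310/27.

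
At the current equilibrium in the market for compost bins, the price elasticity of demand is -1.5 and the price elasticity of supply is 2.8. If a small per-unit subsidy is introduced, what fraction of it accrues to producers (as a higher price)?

For a small subsidy around the equilibrium, the benefit split depends on the relative slopes, which at a point are proportional to the elasticities.
Buyer share = εs/(εs + |εd|) = 2.8/(2.8 + 1.5) = 28/43; seller share = |εd|/(εs + |εd|) = 15/43.
So producers capture 15/43 of the subsidy.

Producer share = 15/43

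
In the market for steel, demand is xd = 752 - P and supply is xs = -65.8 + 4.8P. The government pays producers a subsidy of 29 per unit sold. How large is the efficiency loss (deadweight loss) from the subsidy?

Deadweight loss = 348

Pre-subsidy: 752 - P = -65.8 + 4.8P gives P* = 141, x* = 611.
With the subsidy, sellers receive Ps = Pb + 29 for each unit, where Pb is the price buyers pay.
Supply in terms of Pb becomes xs = -65.8 + 4.8(Pb + 29) = 73.4 + 4.8Pb. Setting this equal to demand: 752 - Pb = 73.4 + 4.8Pb, so Pb = 117.
Sellers receive Ps = 117 + 29 = 146; x' = 752 − 1·117 = 635.
The subsidy expands output by 635 − 611 = 24 past the efficient level; on those units the gap between marginal cost and willingness to pay runs from 0 up to 29.
DWL = ½ × 29 × 24 = 348.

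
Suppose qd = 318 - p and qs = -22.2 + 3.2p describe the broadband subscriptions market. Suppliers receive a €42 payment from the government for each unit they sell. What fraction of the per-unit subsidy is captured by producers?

Pre-subsidy: 318 - p = -22.2 + 3.2p gives p* = 81, q* = 237.
With the subsidy, sellers receive ps = pb + 42 for each unit, where pb is the price buyers pay.
Supply in terms of pb becomes qs = -22.2 + 3.2(pb + 42) = 112.2 + 3.2pb. Setting this equal to demand: 318 - pb = 112.2 + 3.2pb, so pb = 49.
Sellers receive ps = 49 + 42 = 91; q' = 318 − 1·49 = 269.
Buyers' price falls by p* − pb = 81 − 49 = 32; sellers' price rises by ps − p* = 91 − 81 = 10.
So producers capture 10/42 = 5/21 of each unit of subsidy.

Producer share = 5/21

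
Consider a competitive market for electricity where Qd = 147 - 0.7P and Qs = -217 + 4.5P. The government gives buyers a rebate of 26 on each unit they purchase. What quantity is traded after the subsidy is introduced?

Pre-subsidy: 147 - 0.7P = -217 + 4.5P gives P* = 70, Q* = 98.
With the rebate, buyers effectively pay Pb = Ps − 26, where Ps is the price sellers receive.
Demand in terms of Ps becomes Qd = 147 − 0.7(Ps − 26) = 165.2 - 0.7Ps. Setting this equal to supply: 165.2 - 0.7Ps = -217 + 4.5Ps, so Ps = 73.5.
Buyers pay Pb = 73.5 − 26 = 47.5; Q' = -217 + 4.5·73.5 = 113.75.

Q' = 113.75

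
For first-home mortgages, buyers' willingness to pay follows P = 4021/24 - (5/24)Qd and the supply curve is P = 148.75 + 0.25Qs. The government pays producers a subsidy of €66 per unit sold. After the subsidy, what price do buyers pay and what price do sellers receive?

Buyers pay €129; sellers receive €195

Pre-subsidy: 4021/24 - (5/24)Q = 148.75 + 0.25Q gives Q* = 41 and P* = 159.
With the subsidy, sellers receive Ps = Pb + 66 for each unit, where Pb is the price buyers pay.
On the curves, Pb = 4021/24 - (5/24)Q and Ps = 148.75 + 0.25Q; the wedge Ps − Pb = 66 gives 148.75 + 0.25Q − (4021/24 - (5/24)Q) = 66, so Q' = 185.
Then Pb = 4021/24 − (5/24)·185 = 129 and Ps = 148.75 + 0.25·185 = 195.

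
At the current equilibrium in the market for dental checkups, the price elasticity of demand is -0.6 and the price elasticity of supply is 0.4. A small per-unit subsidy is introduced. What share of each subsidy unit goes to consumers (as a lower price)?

Consumer share = 0.4

For a small subsidy around the equilibrium, the benefit split depends on the relative slopes, which at a point are proportional to the elasticities.
Buyer share = εs/(εs + |εd|) = 0.4/(0.4 + 0.6) = 0.4; seller share = |εd|/(εs + |εd|) = 0.6.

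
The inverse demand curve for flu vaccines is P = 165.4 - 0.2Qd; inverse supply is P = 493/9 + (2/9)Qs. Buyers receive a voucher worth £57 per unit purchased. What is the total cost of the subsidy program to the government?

Pre-subsidy: 165.4 - 0.2Q = 493/9 + (2/9)Q gives Q* = 262 and P* = 113.
With the rebate, buyers effectively pay Pb = Ps − 57, where Ps is the price sellers receive.
On the curves, Pb = 165.4 - 0.2Q and Ps = 493/9 + (2/9)Q; the wedge Ps − Pb = 57 gives 493/9 + (2/9)Q − (165.4 - 0.2Q) = 57, so Q' = 397.
Then Pb = 165.4 − 0.2·397 = 86 and Ps = 493/9 + (2/9)·397 = 143.
Government outlay = subsidy × quantity = 57 × 397 = 22629.

Government cost = £22629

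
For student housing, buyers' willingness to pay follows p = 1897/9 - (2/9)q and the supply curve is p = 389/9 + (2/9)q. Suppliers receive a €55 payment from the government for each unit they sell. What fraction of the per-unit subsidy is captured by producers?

Pre-subsidy: 1897/9 - (2/9)q = 389/9 + (2/9)q gives q* = 377 and p* = 127.
With the subsidy, sellers receive ps = pb + 55 for each unit, where pb is the price buyers pay.
On the curves, pb = 1897/9 - (2/9)q and ps = 389/9 + (2/9)q; the wedge ps − pb = 55 gives 389/9 + (2/9)q − (1897/9 - (2/9)q) = 55, so q' = 500.75.
Then pb = 1897/9 − (2/9)·500.75 = 99.5 and ps = 389/9 + (2/9)·500.75 = 154.5.
Buyers' price falls by p* − pb = 127 − 99.5 = 27.5; sellers' price rises by ps − p* = 154.5 − 127 = 27.5.
So producers capture 27.5/55 = 0.5 of each unit of subsidy.

Producer share = 0.5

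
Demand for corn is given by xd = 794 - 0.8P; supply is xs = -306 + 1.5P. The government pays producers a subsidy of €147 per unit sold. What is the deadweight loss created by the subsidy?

Deadweight loss = 129654/23

Pre-subsidy: 794 - 0.8P = -306 + 1.5P gives P* = 11000/23, x* = 9462/23.
With the subsidy, sellers receive Ps = Pb + 147 for each unit, where Pb is the price buyers pay.
Supply in terms of Pb becomes xs = -306 + 1.5(Pb + 147) = -85.5 + 1.5Pb. Setting this equal to demand: 794 - 0.8Pb = -85.5 + 1.5Pb, so Pb = 8795/23.
Sellers receive Ps = 8795/23 + 147 = 12176/23; x' = 794 − 0.8·(8795/23) = 11226/23.
The subsidy expands output by 11226/23 − 9462/23 = 1764/23 past the efficient level; on those units the gap between marginal cost and willingness to pay runs from 0 up to 147.
DWL = ½ × 147 × 1764/23 = 129654/23.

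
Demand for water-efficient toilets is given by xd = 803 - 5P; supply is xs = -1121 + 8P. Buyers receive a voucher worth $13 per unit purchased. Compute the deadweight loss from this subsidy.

Deadweight loss = $260

Pre-subsidy: 803 - 5P = -1121 + 8P gives P* = 148, x* = 63.
With the rebate, buyers effectively pay Pb = Ps − 13, where Ps is the price sellers receive.
Demand in terms of Ps becomes xd = 803 − 5(Ps − 13) = 868 - 5Ps. Setting this equal to supply: 868 - 5Ps = -1121 + 8Ps, so Ps = 153.
Buyers pay Pb = 153 − 13 = 140; x' = -1121 + 8·153 = 103.
The subsidy expands output by 103 − 63 = 40 past the efficient level; on those units the gap between marginal cost and willingness to pay runs from 0 up to 13.
DWL = ½ × 13 × 40 = 260.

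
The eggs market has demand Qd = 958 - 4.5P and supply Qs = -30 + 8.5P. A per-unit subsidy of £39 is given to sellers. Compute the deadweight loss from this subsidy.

Deadweight loss = £2237.625

Pre-subsidy: 958 - 4.5P = -30 + 8.5P gives P* = 76, Q* = 616.
With the subsidy, sellers receive Ps = Pb + 39 for each unit, where Pb is the price buyers pay.
Supply in terms of Pb becomes Qs = -30 + 8.5(Pb + 39) = 301.5 + 8.5Pb. Setting this equal to demand: 958 - 4.5Pb = 301.5 + 8.5Pb, so Pb = 50.5.
Sellers receive Ps = 50.5 + 39 = 89.5; Q' = 958 − 4.5·50.5 = 730.75.
The subsidy expands output by 730.75 − 616 = 114.75 past the efficient level; on those units the gap between marginal cost and willingness to pay runs from 0 up to 39.
DWL = ½ × 39 × 114.75 = 2237.625.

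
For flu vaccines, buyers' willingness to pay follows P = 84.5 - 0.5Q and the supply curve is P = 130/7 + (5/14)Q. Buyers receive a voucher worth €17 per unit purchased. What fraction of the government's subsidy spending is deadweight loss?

Pre-subsidy: 84.5 - 0.5Q = 130/7 + (5/14)Q gives Q* = 923/12 and P* = 1105/24.
With the rebate, buyers effectively pay Pb = Ps − 17, where Ps is the price sellers receive.
On the curves, Pb = 84.5 - 0.5Q and Ps = 130/7 + (5/14)Q; the wedge Ps − Pb = 17 gives 130/7 + (5/14)Q − (84.5 - 0.5Q) = 17, so Q' = 96.75.
Then Pb = 84.5 − 0.5·96.75 = 36.125 and Ps = 130/7 + (5/14)·96.75 = 53.125.
ΔCS = ½(923/12 + 96.75)(1105/24 − 36.125) = 61999/72; ΔPS = ½(923/12 + 96.75)(53.125 − 1105/24) = 44285/72.
Government spending = 17 × 96.75 = 1644.75.
DWL = ½ × 17 × (96.75 − 923/12) = 2023/12; fraction = (2023/12) / 1644.75 = 119/1161.

DWL / government spending = 119/1161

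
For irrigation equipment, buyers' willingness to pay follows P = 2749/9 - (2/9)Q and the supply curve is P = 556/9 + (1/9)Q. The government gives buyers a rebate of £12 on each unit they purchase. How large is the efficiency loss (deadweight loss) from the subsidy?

Pre-subsidy: 2749/9 - (2/9)Q = 556/9 + (1/9)Q gives Q* = 731 and P* = 143.
With the rebate, buyers effectively pay Pb = Ps − 12, where Ps is the price sellers receive.
On the curves, Pb = 2749/9 - (2/9)Q and Ps = 556/9 + (1/9)Q; the wedge Ps − Pb = 12 gives 556/9 + (1/9)Q − (2749/9 - (2/9)Q) = 12, so Q' = 767.
Then Pb = 2749/9 − (2/9)·767 = 135 and Ps = 556/9 + (1/9)·767 = 147.
The subsidy expands output by 767 − 731 = 36 past the efficient level; on those units the gap between marginal cost and willingness to pay runs from 0 up to 12.
DWL = ½ × 12 × 36 = 216.

Deadweight loss = £216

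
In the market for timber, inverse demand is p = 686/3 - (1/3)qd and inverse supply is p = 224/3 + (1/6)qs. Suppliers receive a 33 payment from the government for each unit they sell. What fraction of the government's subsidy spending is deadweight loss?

DWL / government spending = 3/34

Pre-subsidy: 686/3 - (1/3)q = 224/3 + (1/6)q gives q* = 308 and p* = 126.
With the subsidy, sellers receive ps = pb + 33 for each unit, where pb is the price buyers pay.
On the curves, pb = 686/3 - (1/3)q and ps = 224/3 + (1/6)q; the wedge ps − pb = 33 gives 224/3 + (1/6)q − (686/3 - (1/3)q) = 33, so q' = 374.
Then pb = 686/3 − (1/3)·374 = 104 and ps = 224/3 + (1/6)·374 = 137.
ΔCS = ½(308 + 374)(126 − 104) = 7502; ΔPS = ½(308 + 374)(137 − 126) = 3751.
Government spending = 33 × 374 = 12342.
DWL = ½ × 33 × (374 − 308) = 1089; fraction = 1089 / 12342 = 3/34.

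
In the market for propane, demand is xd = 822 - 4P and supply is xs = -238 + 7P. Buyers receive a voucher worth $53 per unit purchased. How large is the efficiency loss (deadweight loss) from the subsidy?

Pre-subsidy: 822 - 4P = -238 + 7P gives P* = 1060/11, x* = 4802/11.
With the rebate, buyers effectively pay Pb = Ps − 53, where Ps is the price sellers receive.
Demand in terms of Ps becomes xd = 822 − 4(Ps − 53) = 1034 - 4Ps. Setting this equal to supply: 1034 - 4Ps = -238 + 7Ps, so Ps = 1272/11.
Buyers pay Pb = 1272/11 − 53 = 689/11; x' = -238 + 7·(1272/11) = 6286/11.
The subsidy expands output by 6286/11 − 4802/11 = 1484/11 past the efficient level; on those units the gap between marginal cost and willingness to pay runs from 0 up to 53.
DWL = ½ × 53 × 1484/11 = 39326/11.

Deadweight loss = 39326/11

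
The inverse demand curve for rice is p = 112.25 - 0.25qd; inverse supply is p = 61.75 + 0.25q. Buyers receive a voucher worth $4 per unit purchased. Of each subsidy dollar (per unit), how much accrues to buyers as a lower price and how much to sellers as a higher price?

Pre-subsidy: 112.25 - 0.25q = 61.75 + 0.25q gives q* = 101 and p* = 87.
With the rebate, buyers effectively pay pb = ps − 4, where ps is the price sellers receive.
On the curves, pb = 112.25 - 0.25q and ps = 61.75 + 0.25q; the wedge ps − pb = 4 gives 61.75 + 0.25q − (112.25 - 0.25q) = 4, so q' = 109.
Then pb = 112.25 − 0.25·109 = 85 and ps = 61.75 + 0.25·109 = 89.
Buyers' price falls by p* − pb = 87 − 85 = 2; sellers' price rises by ps − p* = 89 − 87 = 2.

Buyers gain $2 per unit; sellers gain $2 per unit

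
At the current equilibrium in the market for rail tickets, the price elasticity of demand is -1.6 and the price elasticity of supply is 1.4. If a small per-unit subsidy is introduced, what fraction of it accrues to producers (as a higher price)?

Producer share = 8/15

For a small subsidy around the equilibrium, the benefit split depends on the relative slopes, which at a point are proportional to the elasticities.
Buyer share = εs/(εs + |εd|) = 1.4/(1.4 + 1.6) = 7/15; seller share = |εd|/(εs + |εd|) = 8/15.
So producers capture 8/15 of the subsidy.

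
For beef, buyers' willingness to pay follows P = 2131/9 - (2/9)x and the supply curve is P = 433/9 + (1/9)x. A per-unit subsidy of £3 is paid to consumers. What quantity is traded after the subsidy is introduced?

x' = 575

Pre-subsidy: 2131/9 - (2/9)x = 433/9 + (1/9)x gives x* = 566 and P* = 111.
With the rebate, buyers effectively pay Pb = Ps − 3, where Ps is the price sellers receive.
On the curves, Pb = 2131/9 - (2/9)x and Ps = 433/9 + (1/9)x; the wedge Ps − Pb = 3 gives 433/9 + (1/9)x − (2131/9 - (2/9)x) = 3, so x' = 575.
Then Pb = 2131/9 − (2/9)·575 = 109 and Ps = 433/9 + (1/9)·575 = 112.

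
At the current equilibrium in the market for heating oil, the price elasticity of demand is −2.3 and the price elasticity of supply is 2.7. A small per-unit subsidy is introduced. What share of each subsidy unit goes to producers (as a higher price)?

For a small subsidy around the equilibrium, the benefit split depends on the relative slopes, which at a point are proportional to the elasticities.
Buyer share = εs/(εs + |εd|) = 2.7/(2.7 + 2.3) = 0.54; seller share = |εd|/(εs + |εd|) = 0.46.
So producers capture 0.46 of the subsidy.

Producer share = 0.46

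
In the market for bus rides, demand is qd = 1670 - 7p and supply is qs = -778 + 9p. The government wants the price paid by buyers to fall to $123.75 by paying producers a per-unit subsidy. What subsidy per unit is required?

Required subsidy s = $52 per unit

At a buyer price of 123.75, quantity demanded is 1670 − 7·123.75 = 803.75.
Sellers supply 803.75 only when they receive ps with -778 + 9·ps = 803.75, i.e. ps = 175.75.
s = ps − pb = 175.75 − 123.75 = 52.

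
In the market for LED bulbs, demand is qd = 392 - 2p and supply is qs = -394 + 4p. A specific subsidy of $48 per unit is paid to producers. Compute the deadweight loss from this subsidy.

Deadweight loss = $1536

Pre-subsidy: 392 - 2p = -394 + 4p gives p* = 131, q* = 130.
With the subsidy, sellers receive ps = pb + 48 for each unit, where pb is the price buyers pay.
Supply in terms of pb becomes qs = -394 + 4(pb + 48) = -202 + 4pb. Setting this equal to demand: 392 - 2pb = -202 + 4pb, so pb = 99.
Sellers receive ps = 99 + 48 = 147; q' = 392 − 2·99 = 194.
The subsidy expands output by 194 − 130 = 64 past the efficient level; on those units the gap between marginal cost and willingness to pay runs from 0 up to 48.
DWL = ½ × 48 × 64 = 1536.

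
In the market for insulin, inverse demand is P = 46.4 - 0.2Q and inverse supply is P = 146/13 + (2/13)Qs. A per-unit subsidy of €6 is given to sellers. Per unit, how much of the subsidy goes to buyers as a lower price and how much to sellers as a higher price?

Pre-subsidy: 46.4 - 0.2Q = 146/13 + (2/13)Q gives Q* = 2286/23 and P* = 610/23.
With the subsidy, sellers receive Ps = Pb + 6 for each unit, where Pb is the price buyers pay.
On the curves, Pb = 46.4 - 0.2Q and Ps = 146/13 + (2/13)Q; the wedge Ps − Pb = 6 gives 146/13 + (2/13)Q − (46.4 - 0.2Q) = 6, so Q' = 2676/23.
Then Pb = 46.4 − 0.2·(2676/23) = 532/23 and Ps = 146/13 + (2/13)·(2676/23) = 670/23.
Buyers' price falls by P* − Pb = 610/23 − 532/23 = 78/23; sellers' price rises by Ps − P* = 670/23 − 610/23 = 60/23.

Buyers gain 78/23 per unit; sellers gain 60/23 per unit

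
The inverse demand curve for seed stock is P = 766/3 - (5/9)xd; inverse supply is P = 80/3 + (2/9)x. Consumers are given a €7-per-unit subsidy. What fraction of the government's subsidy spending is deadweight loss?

Pre-subsidy: 766/3 - (5/9)x = 80/3 + (2/9)x gives x* = 294 and P* = 92.
With the rebate, buyers effectively pay Pb = Ps − 7, where Ps is the price sellers receive.
On the curves, Pb = 766/3 - (5/9)x and Ps = 80/3 + (2/9)x; the wedge Ps − Pb = 7 gives 80/3 + (2/9)x − (766/3 - (5/9)x) = 7, so x' = 303.
Then Pb = 766/3 − (5/9)·303 = 87 and Ps = 80/3 + (2/9)·303 = 94.
ΔCS = ½(294 + 303)(92 − 87) = 1492.5; ΔPS = ½(294 + 303)(94 − 92) = 597.
Government spending = 7 × 303 = 2121.
DWL = ½ × 7 × (303 − 294) = 31.5; fraction = 31.5 / 2121 = 3/202.

DWL / government spending = 3/202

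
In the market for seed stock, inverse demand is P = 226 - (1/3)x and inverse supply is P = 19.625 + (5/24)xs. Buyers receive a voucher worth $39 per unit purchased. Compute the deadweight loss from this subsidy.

Pre-subsidy: 226 - (1/3)x = 19.625 + (5/24)x gives x* = 381 and P* = 99.
With the rebate, buyers effectively pay Pb = Ps − 39, where Ps is the price sellers receive.
On the curves, Pb = 226 - (1/3)x and Ps = 19.625 + (5/24)x; the wedge Ps − Pb = 39 gives 19.625 + (5/24)x − (226 - (1/3)x) = 39, so x' = 453.
Then Pb = 226 − (1/3)·453 = 75 and Ps = 19.625 + (5/24)·453 = 114.
The subsidy expands output by 453 − 381 = 72 past the efficient level; on those units the gap between marginal cost and willingness to pay runs from 0 up to 39.
DWL = ½ × 39 × 72 = 1404.

Deadweight loss = $1404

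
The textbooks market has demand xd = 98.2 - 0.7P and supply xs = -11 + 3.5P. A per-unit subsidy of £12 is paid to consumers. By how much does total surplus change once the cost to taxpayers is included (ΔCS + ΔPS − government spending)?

Pre-subsidy: 98.2 - 0.7P = -11 + 3.5P gives P* = 26, x* = 80.
With the rebate, buyers effectively pay Pb = Ps − 12, where Ps is the price sellers receive.
Demand in terms of Ps becomes xd = 98.2 − 0.7(Ps − 12) = 106.6 - 0.7Ps. Setting this equal to supply: 106.6 - 0.7Ps = -11 + 3.5Ps, so Ps = 28.
Buyers pay Pb = 28 − 12 = 16; x' = -11 + 3.5·28 = 87.
ΔCS = ½(80 + 87)(26 − 16) = 835; ΔPS = ½(80 + 87)(28 − 26) = 167.
Government spending = 12 × 87 = 1044.
Net change = 835 + 167 − 1044 = -42. The loss equals the DWL triangle ½·12·7.

Net change in total surplus = -£42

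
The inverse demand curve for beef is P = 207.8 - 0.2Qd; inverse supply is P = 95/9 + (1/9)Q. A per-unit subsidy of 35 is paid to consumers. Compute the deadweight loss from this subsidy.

Pre-subsidy: 207.8 - 0.2Q = 95/9 + (1/9)Q gives Q* = 634 and P* = 81.
With the rebate, buyers effectively pay Pb = Ps − 35, where Ps is the price sellers receive.
On the curves, Pb = 207.8 - 0.2Q and Ps = 95/9 + (1/9)Q; the wedge Ps − Pb = 35 gives 95/9 + (1/9)Q − (207.8 - 0.2Q) = 35, so Q' = 746.5.
Then Pb = 207.8 − 0.2·746.5 = 58.5 and Ps = 95/9 + (1/9)·746.5 = 93.5.
The subsidy expands output by 746.5 − 634 = 112.5 past the efficient level; on those units the gap between marginal cost and willingness to pay runs from 0 up to 35.
DWL = ½ × 35 × 112.5 = 1968.75.

Deadweight loss = 1968.75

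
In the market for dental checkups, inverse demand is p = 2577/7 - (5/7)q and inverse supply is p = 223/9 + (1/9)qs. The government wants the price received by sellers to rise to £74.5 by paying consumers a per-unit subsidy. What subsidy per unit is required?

At a seller price of 74.5, quantity supplied is -223 + 9·74.5 = 447.5.
Buyers absorb 447.5 only when they pay pb = 2577/7 − (5/7)·447.5 = 48.5.
s = ps − pb = 74.5 − 48.5 = 26.

Required subsidy s = £26 per unit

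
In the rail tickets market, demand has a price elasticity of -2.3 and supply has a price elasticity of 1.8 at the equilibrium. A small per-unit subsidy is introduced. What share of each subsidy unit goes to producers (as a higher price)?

Producer share = 23/41

For a small subsidy around the equilibrium, the benefit split depends on the relative slopes, which at a point are proportional to the elasticities.
Buyer share = εs/(εs + |εd|) = 1.8/(1.8 + 2.3) = 18/41; seller share = |εd|/(εs + |εd|) = 23/41.
So producers capture 23/41 of the subsidy.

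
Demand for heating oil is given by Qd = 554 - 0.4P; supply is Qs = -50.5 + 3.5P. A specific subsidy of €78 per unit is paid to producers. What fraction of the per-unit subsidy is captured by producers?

Producer share = 4/39

Pre-subsidy: 554 - 0.4P = -50.5 + 3.5P gives P* = 155, Q* = 492.
With the subsidy, sellers receive Ps = Pb + 78 for each unit, where Pb is the price buyers pay.
Supply in terms of Pb becomes Qs = -50.5 + 3.5(Pb + 78) = 222.5 + 3.5Pb. Setting this equal to demand: 554 - 0.4Pb = 222.5 + 3.5Pb, so Pb = 85.
Sellers receive Ps = 85 + 78 = 163; Q' = 554 − 0.4·85 = 520.
Buyers' price falls by P* − Pb = 155 − 85 = 70; sellers' price rises by Ps − P* = 163 − 155 = 8.
So producers capture 8/78 = 4/39 of each unit of subsidy.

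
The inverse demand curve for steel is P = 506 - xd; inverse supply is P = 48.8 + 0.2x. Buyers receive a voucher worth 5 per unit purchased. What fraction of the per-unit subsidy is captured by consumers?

Pre-subsidy: 506 - x = 48.8 + 0.2x gives x* = 381 and P* = 125.
With the rebate, buyers effectively pay Pb = Ps − 5, where Ps is the price sellers receive.
On the curves, Pb = 506 - x and Ps = 48.8 + 0.2x; the wedge Ps − Pb = 5 gives 48.8 + 0.2x − (506 - x) = 5, so x' = 2311/6.
Then Pb = 506 − 1·(2311/6) = 725/6 and Ps = 48.8 + 0.2·(2311/6) = 755/6.
Buyers' price falls by P* − Pb = 125 − 725/6 = 25/6; sellers' price rises by Ps − P* = 755/6 − 125 = 5/6.
So consumers capture (25/6)/5 = 5/6 of each unit of subsidy.

Consumer share = 5/6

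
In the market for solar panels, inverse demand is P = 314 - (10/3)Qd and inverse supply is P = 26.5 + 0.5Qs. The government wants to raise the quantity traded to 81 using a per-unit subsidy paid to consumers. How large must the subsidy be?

At Q = 81, from the demand curve buyers pay Pb = 314 − (10/3)·81 = 44; from the supply curve sellers need Ps = 26.5 + 0.5·81 = 67.
The subsidy must fill the gap: s = Ps − Pb = 67 − 44 = 23.

Required subsidy s = 23 per unit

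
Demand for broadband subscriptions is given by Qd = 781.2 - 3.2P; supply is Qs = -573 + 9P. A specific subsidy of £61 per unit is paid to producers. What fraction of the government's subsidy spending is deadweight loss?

Pre-subsidy: 781.2 - 3.2P = -573 + 9P gives P* = 111, Q* = 426.
With the subsidy, sellers receive Ps = Pb + 61 for each unit, where Pb is the price buyers pay.
Supply in terms of Pb becomes Qs = -573 + 9(Pb + 61) = -24 + 9Pb. Setting this equal to demand: 781.2 - 3.2Pb = -24 + 9Pb, so Pb = 66.
Sellers receive Ps = 66 + 61 = 127; Q' = 781.2 − 3.2·66 = 570.
ΔCS = ½(426 + 570)(111 − 66) = 22410; ΔPS = ½(426 + 570)(127 − 111) = 7968.
Government spending = 61 × 570 = 34770.
DWL = ½ × 61 × (570 − 426) = 4392; fraction = 4392 / 34770 = 12/95.

DWL / government spending = 12/95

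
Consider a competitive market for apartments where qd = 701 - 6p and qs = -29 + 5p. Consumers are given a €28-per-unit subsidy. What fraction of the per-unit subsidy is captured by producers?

Pre-subsidy: 701 - 6p = -29 + 5p gives p* = 730/11, q* = 3331/11.
With the rebate, buyers effectively pay pb = ps − 28, where ps is the price sellers receive.
Demand in terms of ps becomes qd = 701 − 6(ps − 28) = 869 - 6ps. Setting this equal to supply: 869 - 6ps = -29 + 5ps, so ps = 898/11.
Buyers pay pb = 898/11 − 28 = 590/11; q' = -29 + 5·(898/11) = 4171/11.
Buyers' price falls by p* − pb = 730/11 − 590/11 = 140/11; sellers' price rises by ps − p* = 898/11 − 730/11 = 168/11.
So producers capture (168/11)/28 = 6/11 of each unit of subsidy.

Producer share = 6/11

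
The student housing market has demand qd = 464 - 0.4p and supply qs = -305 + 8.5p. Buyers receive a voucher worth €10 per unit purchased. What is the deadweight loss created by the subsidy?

Pre-subsidy: 464 - 0.4p = -305 + 8.5p gives p* = 7690/89, q* = 38220/89.
With the rebate, buyers effectively pay pb = ps − 10, where ps is the price sellers receive.
Demand in terms of ps becomes qd = 464 − 0.4(ps − 10) = 468 - 0.4ps. Setting this equal to supply: 468 - 0.4ps = -305 + 8.5ps, so ps = 7730/89.
Buyers pay pb = 7730/89 − 10 = 6840/89; q' = -305 + 8.5·(7730/89) = 38560/89.
The subsidy expands output by 38560/89 − 38220/89 = 340/89 past the efficient level; on those units the gap between marginal cost and willingness to pay runs from 0 up to 10.
DWL = ½ × 10 × 340/89 = 1700/89.

Deadweight loss = 1700/89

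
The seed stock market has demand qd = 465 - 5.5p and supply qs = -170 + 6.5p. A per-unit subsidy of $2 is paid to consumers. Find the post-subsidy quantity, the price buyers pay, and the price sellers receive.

q' = 2159/12; buyers pay 311/6; sellers receive 323/6

Pre-subsidy: 465 - 5.5p = -170 + 6.5p gives p* = 635/12, q* = 4175/24.
With the rebate, buyers effectively pay pb = ps − 2, where ps is the price sellers receive.
Demand in terms of ps becomes qd = 465 − 5.5(ps − 2) = 476 - 5.5ps. Setting this equal to supply: 476 - 5.5ps = -170 + 6.5ps, so ps = 323/6.
Buyers pay pb = 323/6 − 2 = 311/6; q' = -170 + 6.5·(323/6) = 2159/12.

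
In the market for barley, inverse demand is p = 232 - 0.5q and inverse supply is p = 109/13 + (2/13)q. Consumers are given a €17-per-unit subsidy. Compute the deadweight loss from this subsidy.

Deadweight loss = €221

Pre-subsidy: 232 - 0.5q = 109/13 + (2/13)q gives q* = 342 and p* = 61.
With the rebate, buyers effectively pay pb = ps − 17, where ps is the price sellers receive.
On the curves, pb = 232 - 0.5q and ps = 109/13 + (2/13)q; the wedge ps − pb = 17 gives 109/13 + (2/13)q − (232 - 0.5q) = 17, so q' = 368.
Then pb = 232 − 0.5·368 = 48 and ps = 109/13 + (2/13)·368 = 65.
The subsidy expands output by 368 − 342 = 26 past the efficient level; on those units the gap between marginal cost and willingness to pay runs from 0 up to 17.
DWL = ½ × 17 × 26 = 221.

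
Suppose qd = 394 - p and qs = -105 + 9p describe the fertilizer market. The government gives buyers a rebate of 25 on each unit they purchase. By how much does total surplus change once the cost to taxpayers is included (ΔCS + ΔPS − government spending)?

Pre-subsidy: 394 - p = -105 + 9p gives p* = 49.9, q* = 344.1.
With the rebate, buyers effectively pay pb = ps − 25, where ps is the price sellers receive.
Demand in terms of ps becomes qd = 394 − 1(ps − 25) = 419 - ps. Setting this equal to supply: 419 - ps = -105 + 9ps, so ps = 52.4.
Buyers pay pb = 52.4 − 25 = 27.4; q' = -105 + 9·52.4 = 366.6.
ΔCS = ½(344.1 + 366.6)(49.9 − 27.4) = 7995.375; ΔPS = ½(344.1 + 366.6)(52.4 − 49.9) = 888.375.
Government spending = 25 × 366.6 = 9165.
Net change = 7995.375 + 888.375 − 9165 = -281.25. The loss equals the DWL triangle ½·25·22.5.

Net change in total surplus = -281.25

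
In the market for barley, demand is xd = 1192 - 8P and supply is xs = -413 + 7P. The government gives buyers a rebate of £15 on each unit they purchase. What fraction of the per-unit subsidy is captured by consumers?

Consumer share = 7/15

Pre-subsidy: 1192 - 8P = -413 + 7P gives P* = 107, x* = 336.
With the rebate, buyers effectively pay Pb = Ps − 15, where Ps is the price sellers receive.
Demand in terms of Ps becomes xd = 1192 − 8(Ps − 15) = 1312 - 8Ps. Setting this equal to supply: 1312 - 8Ps = -413 + 7Ps, so Ps = 115.
Buyers pay Pb = 115 − 15 = 100; x' = -413 + 7·115 = 392.
Buyers' price falls by P* − Pb = 107 − 100 = 7; sellers' price rises by Ps − P* = 115 − 107 = 8.
So consumers capture 7/15 = 7/15 of each unit of subsidy.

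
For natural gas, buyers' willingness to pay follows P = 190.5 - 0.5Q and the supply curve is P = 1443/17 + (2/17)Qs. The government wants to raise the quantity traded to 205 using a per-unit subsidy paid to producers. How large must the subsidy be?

Required subsidy s = 21 per unit

At Q = 205, from the demand curve buyers pay Pb = 190.5 − 0.5·205 = 88; from the supply curve sellers need Ps = 1443/17 + (2/17)·205 = 109.
The subsidy must fill the gap: s = Ps − Pb = 109 − 88 = 21.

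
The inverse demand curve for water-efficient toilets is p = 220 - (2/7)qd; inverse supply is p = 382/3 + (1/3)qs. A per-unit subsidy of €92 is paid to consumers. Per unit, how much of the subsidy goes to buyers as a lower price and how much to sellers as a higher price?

Pre-subsidy: 220 - (2/7)q = 382/3 + (1/3)q gives q* = 1946/13 and p* = 2304/13.
With the rebate, buyers effectively pay pb = ps − 92, where ps is the price sellers receive.
On the curves, pb = 220 - (2/7)q and ps = 382/3 + (1/3)q; the wedge ps − pb = 92 gives 382/3 + (1/3)q − (220 - (2/7)q) = 92, so q' = 3878/13.
Then pb = 220 − (2/7)·(3878/13) = 1752/13 and ps = 382/3 + (1/3)·(3878/13) = 2948/13.
Buyers' price falls by p* − pb = 2304/13 − 1752/13 = 552/13; sellers' price rises by ps − p* = 2948/13 − 2304/13 = 644/13.

Buyers gain 552/13 per unit; sellers gain 644/13 per unit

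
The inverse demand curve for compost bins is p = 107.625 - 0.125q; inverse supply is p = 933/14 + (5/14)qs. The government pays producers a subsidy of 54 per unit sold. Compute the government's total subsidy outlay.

Pre-subsidy: 107.625 - 0.125q = 933/14 + (5/14)q gives q* = 85 and p* = 97.
With the subsidy, sellers receive ps = pb + 54 for each unit, where pb is the price buyers pay.
On the curves, pb = 107.625 - 0.125q and ps = 933/14 + (5/14)q; the wedge ps − pb = 54 gives 933/14 + (5/14)q − (107.625 - 0.125q) = 54, so q' = 197.
Then pb = 107.625 − 0.125·197 = 83 and ps = 933/14 + (5/14)·197 = 137.
Government outlay = subsidy × quantity = 54 × 197 = 10638.

Government cost = 10638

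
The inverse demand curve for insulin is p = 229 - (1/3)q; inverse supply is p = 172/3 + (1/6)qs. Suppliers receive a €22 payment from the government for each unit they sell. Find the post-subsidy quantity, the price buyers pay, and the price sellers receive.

q' = 1162/3; buyers pay 899/9; sellers receive 1097/9

Pre-subsidy: 229 - (1/3)q = 172/3 + (1/6)q gives q* = 1030/3 and p* = 1031/9.
With the subsidy, sellers receive ps = pb + 22 for each unit, where pb is the price buyers pay.
On the curves, pb = 229 - (1/3)q and ps = 172/3 + (1/6)q; the wedge ps − pb = 22 gives 172/3 + (1/6)q − (229 - (1/3)q) = 22, so q' = 1162/3.
Then pb = 229 − (1/3)·(1162/3) = 899/9 and ps = 172/3 + (1/6)·(1162/3) = 1097/9.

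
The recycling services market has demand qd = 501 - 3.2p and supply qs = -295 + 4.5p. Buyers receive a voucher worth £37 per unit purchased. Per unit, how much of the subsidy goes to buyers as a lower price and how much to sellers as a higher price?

Buyers gain 1665/77 per unit; sellers gain 1184/77 per unit

Pre-subsidy: 501 - 3.2p = -295 + 4.5p gives p* = 7960/77, q* = 13105/77.
With the rebate, buyers effectively pay pb = ps − 37, where ps is the price sellers receive.
Demand in terms of ps becomes qd = 501 − 3.2(ps − 37) = 619.4 - 3.2ps. Setting this equal to supply: 619.4 - 3.2ps = -295 + 4.5ps, so ps = 9144/77.
Buyers pay pb = 9144/77 − 37 = 6295/77; q' = -295 + 4.5·(9144/77) = 18433/77.
Buyers' price falls by p* − pb = 7960/77 − 6295/77 = 1665/77; sellers' price rises by ps − p* = 9144/77 − 7960/77 = 1184/77.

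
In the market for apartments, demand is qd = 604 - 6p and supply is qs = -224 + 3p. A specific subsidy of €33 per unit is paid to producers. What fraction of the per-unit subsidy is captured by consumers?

Consumer share = 1/3

Pre-subsidy: 604 - 6p = -224 + 3p gives p* = 92, q* = 52.
With the subsidy, sellers receive ps = pb + 33 for each unit, where pb is the price buyers pay.
Supply in terms of pb becomes qs = -224 + 3(pb + 33) = -125 + 3pb. Setting this equal to demand: 604 - 6pb = -125 + 3pb, so pb = 81.
Sellers receive ps = 81 + 33 = 114; q' = 604 − 6·81 = 118.
Buyers' price falls by p* − pb = 92 − 81 = 11; sellers' price rises by ps − p* = 114 − 92 = 22.
So consumers capture 11/33 = 1/3 of each unit of subsidy.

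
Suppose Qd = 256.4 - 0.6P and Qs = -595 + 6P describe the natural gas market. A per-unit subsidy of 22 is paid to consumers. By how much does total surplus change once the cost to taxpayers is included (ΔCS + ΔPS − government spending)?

Pre-subsidy: 256.4 - 0.6P = -595 + 6P gives P* = 129, Q* = 179.
With the rebate, buyers effectively pay Pb = Ps − 22, where Ps is the price sellers receive.
Demand in terms of Ps becomes Qd = 256.4 − 0.6(Ps − 22) = 269.6 - 0.6Ps. Setting this equal to supply: 269.6 - 0.6Ps = -595 + 6Ps, so Ps = 131.
Buyers pay Pb = 131 − 22 = 109; Q' = -595 + 6·131 = 191.
ΔCS = ½(179 + 191)(129 − 109) = 3700; ΔPS = ½(179 + 191)(131 − 129) = 370.
Government spending = 22 × 191 = 4202.
Net change = 3700 + 370 − 4202 = -132. The loss equals the DWL triangle ½·22·12.

Net change in total surplus = -132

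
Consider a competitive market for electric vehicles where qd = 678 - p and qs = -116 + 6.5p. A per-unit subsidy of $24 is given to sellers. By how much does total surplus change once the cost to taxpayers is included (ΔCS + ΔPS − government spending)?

Pre-subsidy: 678 - p = -116 + 6.5p gives p* = 1588/15, q* = 8582/15.
With the subsidy, sellers receive ps = pb + 24 for each unit, where pb is the price buyers pay.
Supply in terms of pb becomes qs = -116 + 6.5(pb + 24) = 40 + 6.5pb. Setting this equal to demand: 678 - pb = 40 + 6.5pb, so pb = 1276/15.
Sellers receive ps = 1276/15 + 24 = 1636/15; q' = 678 − 1·(1276/15) = 8894/15.
ΔCS = ½(8582/15 + 8894/15)(1588/15 − 1276/15) = 908752/75; ΔPS = ½(8582/15 + 8894/15)(1636/15 − 1588/15) = 139808/75.
Government spending = 24 × 8894/15 = 14230.4.
Net change = 908752/75 + 139808/75 − 14230.4 = -249.6. The loss equals the DWL triangle ½·24·20.8.

Net change in total surplus = -$249.6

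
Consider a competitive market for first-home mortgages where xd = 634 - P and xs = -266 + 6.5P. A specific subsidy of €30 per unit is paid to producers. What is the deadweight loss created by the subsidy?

Pre-subsidy: 634 - P = -266 + 6.5P gives P* = 120, x* = 514.
With the subsidy, sellers receive Ps = Pb + 30 for each unit, where Pb is the price buyers pay.
Supply in terms of Pb becomes xs = -266 + 6.5(Pb + 30) = -71 + 6.5Pb. Setting this equal to demand: 634 - Pb = -71 + 6.5Pb, so Pb = 94.
Sellers receive Ps = 94 + 30 = 124; x' = 634 − 1·94 = 540.
The subsidy expands output by 540 − 514 = 26 past the efficient level; on those units the gap between marginal cost and willingness to pay runs from 0 up to 30.
DWL = ½ × 30 × 26 = 390.

Deadweight loss = €390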